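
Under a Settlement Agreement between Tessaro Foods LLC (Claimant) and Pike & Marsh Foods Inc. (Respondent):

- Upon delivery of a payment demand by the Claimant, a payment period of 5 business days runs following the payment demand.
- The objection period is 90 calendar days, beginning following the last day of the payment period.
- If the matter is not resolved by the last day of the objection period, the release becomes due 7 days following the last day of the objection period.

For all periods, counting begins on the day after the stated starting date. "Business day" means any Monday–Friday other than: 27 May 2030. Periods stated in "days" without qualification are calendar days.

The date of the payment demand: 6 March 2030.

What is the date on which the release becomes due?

18 June 2030

From Wednesday, 6 March 2030, 5 business days (Mar 7, Mar 8, Mar 11, Mar 12, Mar 13, skipping weekends) brings us to Wednesday, 13 March 2030, which is the last day of the payment period.
The last day of the objection period: 13 March 2030 + 90 days = 11 June 2030.
Adding 7 calendar days to 11 June 2030 gives 18 June 2030, which is the date on which the release becomes due.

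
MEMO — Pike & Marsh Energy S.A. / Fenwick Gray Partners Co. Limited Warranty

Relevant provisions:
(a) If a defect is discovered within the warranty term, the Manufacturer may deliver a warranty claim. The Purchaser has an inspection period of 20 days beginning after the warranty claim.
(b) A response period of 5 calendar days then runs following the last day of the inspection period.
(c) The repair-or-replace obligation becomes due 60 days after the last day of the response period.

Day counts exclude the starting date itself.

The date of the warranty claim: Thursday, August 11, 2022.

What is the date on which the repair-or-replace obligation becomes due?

The last day of the inspection period: August 11, 2022 + 20 days = August 31, 2022.
Adding 5 calendar days to August 31, 2022 gives September 5, 2022, which is the last day of the response period.
Adding 60 calendar days to September 5, 2022 gives November 4, 2022, which is the date on which the repair-or-replace obligation becomes due.

November 4, 2022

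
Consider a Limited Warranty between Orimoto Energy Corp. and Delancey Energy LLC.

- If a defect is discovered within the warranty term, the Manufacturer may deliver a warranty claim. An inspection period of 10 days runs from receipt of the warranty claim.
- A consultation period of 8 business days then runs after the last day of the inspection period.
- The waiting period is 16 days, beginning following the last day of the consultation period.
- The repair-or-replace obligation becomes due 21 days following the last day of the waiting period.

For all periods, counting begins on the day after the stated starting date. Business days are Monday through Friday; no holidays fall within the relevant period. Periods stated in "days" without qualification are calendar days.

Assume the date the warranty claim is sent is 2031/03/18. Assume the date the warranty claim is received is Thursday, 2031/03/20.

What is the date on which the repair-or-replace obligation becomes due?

2031/05/16

The last day of the inspection period: 10 calendar days after 2031/03/20 is 2031/03/30.
The last day of the consultation period: 8 business days after Sunday, 2031/03/30, skipping weekends — Mar 31, Apr 1, Apr 2, Apr 3, Apr 4, Apr 7, Apr 8, Apr 9 — lands on Wednesday, 2031/04/09.
Adding 16 calendar days to 2031/04/09 gives 2031/04/25, which is the last day of the waiting period.
The date on which the repair-or-replace obligation becomes due: 2031/04/25 + 21 days = 2031/05/16.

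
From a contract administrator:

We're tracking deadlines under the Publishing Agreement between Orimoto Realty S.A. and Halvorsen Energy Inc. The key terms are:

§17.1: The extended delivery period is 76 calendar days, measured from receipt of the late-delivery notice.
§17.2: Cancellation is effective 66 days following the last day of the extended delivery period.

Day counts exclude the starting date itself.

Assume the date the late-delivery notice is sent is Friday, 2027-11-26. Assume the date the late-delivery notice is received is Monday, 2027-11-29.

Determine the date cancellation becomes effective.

2028-04-19

The last day of the extended delivery period: 2027-11-29 + 76 days = 2028-02-13.
The date cancellation becomes effective: 2028-02-13 + 66 days = 2028-04-19.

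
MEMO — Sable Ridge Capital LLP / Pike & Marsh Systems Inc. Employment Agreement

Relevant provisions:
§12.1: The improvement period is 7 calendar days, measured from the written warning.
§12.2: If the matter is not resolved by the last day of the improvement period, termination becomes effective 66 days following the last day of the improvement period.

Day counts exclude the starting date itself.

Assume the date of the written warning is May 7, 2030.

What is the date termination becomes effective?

Adding 7 calendar days to May 7, 2030 gives May 14, 2030, which is the last day of the improvement period.
The date termination becomes effective: 66 calendar days after May 14, 2030 is Jul 19, 2030.

Jul 19, 2030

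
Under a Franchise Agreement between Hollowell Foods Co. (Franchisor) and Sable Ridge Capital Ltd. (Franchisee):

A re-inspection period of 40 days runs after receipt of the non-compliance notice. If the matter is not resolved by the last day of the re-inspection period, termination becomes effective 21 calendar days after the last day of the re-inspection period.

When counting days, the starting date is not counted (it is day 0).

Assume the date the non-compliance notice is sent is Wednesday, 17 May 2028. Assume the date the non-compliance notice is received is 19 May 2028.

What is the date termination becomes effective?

The last day of the re-inspection period: 40 calendar days after 19 May 2028 is 28 June 2028.
The date termination becomes effective: 21 calendar days after 28 June 2028 is 19 July 2028.

19 July 2028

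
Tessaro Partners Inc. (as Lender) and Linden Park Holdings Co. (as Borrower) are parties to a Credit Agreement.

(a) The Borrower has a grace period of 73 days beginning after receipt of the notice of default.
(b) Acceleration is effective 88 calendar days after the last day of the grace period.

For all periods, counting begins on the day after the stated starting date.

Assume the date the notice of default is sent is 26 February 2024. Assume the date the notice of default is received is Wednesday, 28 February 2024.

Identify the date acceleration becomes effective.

Adding 73 calendar days to 28 February 2024 gives 11 May 2024, which is the last day of the grace period.
Adding 88 calendar days to 11 May 2024 gives 7 August 2024, which is the date acceleration becomes effective.

7 August 2024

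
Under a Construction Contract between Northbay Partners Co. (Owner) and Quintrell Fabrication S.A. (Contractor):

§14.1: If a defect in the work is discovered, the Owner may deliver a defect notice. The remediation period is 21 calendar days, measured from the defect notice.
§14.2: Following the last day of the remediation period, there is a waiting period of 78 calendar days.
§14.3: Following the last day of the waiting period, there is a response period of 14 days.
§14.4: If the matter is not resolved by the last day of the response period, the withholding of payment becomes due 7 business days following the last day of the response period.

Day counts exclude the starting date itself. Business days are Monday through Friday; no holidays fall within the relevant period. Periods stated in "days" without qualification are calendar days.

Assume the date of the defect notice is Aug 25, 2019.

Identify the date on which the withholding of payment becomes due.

The last day of the remediation period: 21 calendar days after Aug 25, 2019 is Sep 15, 2019.
Adding 78 calendar days to Sep 15, 2019 gives Dec 2, 2019, which is the last day of the waiting period.
The last day of the response period: 14 calendar days after Dec 2, 2019 is Dec 16, 2019.
The date on which the withholding of payment becomes due: 7 business days after Monday, Dec 16, 2019, skipping weekends — Dec 17, Dec 18, Dec 19, Dec 20, Dec 23, Dec 24, Dec 25 — lands on Wednesday, Dec 25, 2019.

Dec 25, 2019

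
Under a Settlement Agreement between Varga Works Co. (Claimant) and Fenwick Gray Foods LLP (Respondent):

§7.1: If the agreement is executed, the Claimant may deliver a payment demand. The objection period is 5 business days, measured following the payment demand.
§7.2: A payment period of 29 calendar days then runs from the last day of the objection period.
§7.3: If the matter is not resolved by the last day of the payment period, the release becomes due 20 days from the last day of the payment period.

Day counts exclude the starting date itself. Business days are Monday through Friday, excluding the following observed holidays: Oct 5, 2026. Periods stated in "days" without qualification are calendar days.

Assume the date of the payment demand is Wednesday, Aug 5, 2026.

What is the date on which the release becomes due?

Sep 30, 2026

From Wednesday, Aug 5, 2026, 5 business days (Aug 6, Aug 7, Aug 10, Aug 11, Aug 12, skipping weekends) brings us to Wednesday, Aug 12, 2026, which is the last day of the objection period.
Adding 29 calendar days to Aug 12, 2026 gives Sep 10, 2026, which is the last day of the payment period.
The date on which the release becomes due: Sep 10, 2026 + 20 days = Sep 30, 2026.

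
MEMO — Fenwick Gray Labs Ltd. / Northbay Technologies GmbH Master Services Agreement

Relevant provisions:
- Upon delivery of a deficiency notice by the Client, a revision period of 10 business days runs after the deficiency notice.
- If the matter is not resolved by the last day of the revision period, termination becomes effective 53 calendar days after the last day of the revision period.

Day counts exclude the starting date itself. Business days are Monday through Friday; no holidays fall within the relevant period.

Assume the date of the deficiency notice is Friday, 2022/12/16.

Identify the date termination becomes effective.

The last day of the revision period: 10 business days after Friday, 2022/12/16, skipping weekends — Dec 19, Dec 20, Dec 21, Dec 22, Dec 23, Dec 26, Dec 27, Dec 28, Dec 29, Dec 30 — lands on Friday, 2022/12/30.
The date termination becomes effective: 53 calendar days after 2022/12/30 is 2023/02/21.

2023/02/21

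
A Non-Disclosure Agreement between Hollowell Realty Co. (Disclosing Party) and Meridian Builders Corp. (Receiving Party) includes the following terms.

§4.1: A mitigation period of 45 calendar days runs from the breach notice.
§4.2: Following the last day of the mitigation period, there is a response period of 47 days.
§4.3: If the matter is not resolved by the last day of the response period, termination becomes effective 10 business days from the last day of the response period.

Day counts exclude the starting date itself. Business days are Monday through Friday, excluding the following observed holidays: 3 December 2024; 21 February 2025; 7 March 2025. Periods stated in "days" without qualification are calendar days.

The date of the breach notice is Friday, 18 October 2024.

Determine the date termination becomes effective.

31 January 2025

The last day of the mitigation period: 18 October 2024 + 45 days = 2 December 2024.
The last day of the response period: 47 calendar days after 2 December 2024 is 18 January 2025.
The date termination becomes effective: 10 business days after Saturday, 18 January 2025, skipping weekends — Jan 20, Jan 21, Jan 22, Jan 23, Jan 24, Jan 27, Jan 28, Jan 29, Jan 30, Jan 31 — lands on Friday, 31 January 2025.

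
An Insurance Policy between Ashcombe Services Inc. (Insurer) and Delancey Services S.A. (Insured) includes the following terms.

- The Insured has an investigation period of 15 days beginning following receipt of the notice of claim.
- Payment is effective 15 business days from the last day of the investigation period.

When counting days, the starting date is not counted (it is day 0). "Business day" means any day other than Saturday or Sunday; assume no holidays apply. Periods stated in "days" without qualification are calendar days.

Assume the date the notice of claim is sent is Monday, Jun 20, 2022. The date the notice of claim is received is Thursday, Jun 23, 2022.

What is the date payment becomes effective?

Jul 29, 2022

The last day of the investigation period: 15 calendar days after Jun 23, 2022 is Jul 8, 2022.
The date payment becomes effective: counting 15 business days from Friday, Jul 8, 2022 (Jul 11, Jul 12, Jul 13, Jul 14, …, Jul 27, Jul 28, Jul 29, skipping weekends) reaches Friday, Jul 29, 2022.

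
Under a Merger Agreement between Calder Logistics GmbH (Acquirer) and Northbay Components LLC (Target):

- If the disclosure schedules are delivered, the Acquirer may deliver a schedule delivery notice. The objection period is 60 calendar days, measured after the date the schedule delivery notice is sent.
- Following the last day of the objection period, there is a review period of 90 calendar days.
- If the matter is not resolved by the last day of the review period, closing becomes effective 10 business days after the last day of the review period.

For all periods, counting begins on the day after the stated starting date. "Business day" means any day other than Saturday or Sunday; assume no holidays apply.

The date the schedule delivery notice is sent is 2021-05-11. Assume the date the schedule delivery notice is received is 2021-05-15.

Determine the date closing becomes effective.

Adding 60 calendar days to 2021-05-11 gives 2021-07-10, which is the last day of the objection period.
The last day of the review period: 90 calendar days after 2021-07-10 is 2021-10-08.
The date closing becomes effective: counting 10 business days from Friday, 2021-10-08 (Oct 11, Oct 12, Oct 13, Oct 14, Oct 15, Oct 18, Oct 19, Oct 20, Oct 21, Oct 22, skipping weekends) reaches Friday, 2021-10-22.

2021-10-22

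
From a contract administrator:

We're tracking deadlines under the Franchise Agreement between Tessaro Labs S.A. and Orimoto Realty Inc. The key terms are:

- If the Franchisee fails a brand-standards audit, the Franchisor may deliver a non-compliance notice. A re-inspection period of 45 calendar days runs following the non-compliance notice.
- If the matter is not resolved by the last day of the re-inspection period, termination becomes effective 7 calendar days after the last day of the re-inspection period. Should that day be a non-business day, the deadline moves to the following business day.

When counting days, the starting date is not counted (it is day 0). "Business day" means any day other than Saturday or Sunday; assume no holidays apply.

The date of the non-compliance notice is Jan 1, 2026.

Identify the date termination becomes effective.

The last day of the re-inspection period: Jan 1, 2026 + 45 days = Feb 15, 2026.
The date termination becomes effective: Feb 15, 2026 + 7 days = Feb 22, 2026. That falls on a Sunday, so it rolls to the next business day, Monday, Feb 23, 2026.

Feb 23, 2026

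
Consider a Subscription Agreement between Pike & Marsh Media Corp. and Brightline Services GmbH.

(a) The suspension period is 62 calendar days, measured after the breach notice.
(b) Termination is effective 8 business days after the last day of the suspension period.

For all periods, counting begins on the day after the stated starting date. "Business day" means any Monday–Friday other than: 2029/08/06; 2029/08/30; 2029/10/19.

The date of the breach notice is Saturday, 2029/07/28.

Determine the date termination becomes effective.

2029/10/10

Adding 62 calendar days to 2029/07/28 gives 2029/09/28, which is the last day of the suspension period.
The date termination becomes effective: counting 8 business days from Friday, 2029/09/28 (Oct 1, Oct 2, Oct 3, Oct 4, Oct 5, Oct 8, Oct 9, Oct 10, skipping weekends) reaches Wednesday, 2029/10/10.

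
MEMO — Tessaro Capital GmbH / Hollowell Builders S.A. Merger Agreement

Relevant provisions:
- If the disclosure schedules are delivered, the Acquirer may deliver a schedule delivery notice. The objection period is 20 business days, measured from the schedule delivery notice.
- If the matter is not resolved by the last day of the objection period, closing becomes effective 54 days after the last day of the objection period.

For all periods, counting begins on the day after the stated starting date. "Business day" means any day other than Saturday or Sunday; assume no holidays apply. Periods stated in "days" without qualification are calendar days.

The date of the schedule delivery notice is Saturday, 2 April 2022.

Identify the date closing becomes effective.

22 June 2022

The last day of the objection period: 20 business days after Saturday, 2 April 2022, skipping weekends — Apr 4, Apr 5, Apr 6, Apr 7, …, Apr 27, Apr 28, Apr 29 — lands on Friday, 29 April 2022.
Adding 54 calendar days to 29 April 2022 gives 22 June 2022, which is the date closing becomes effective.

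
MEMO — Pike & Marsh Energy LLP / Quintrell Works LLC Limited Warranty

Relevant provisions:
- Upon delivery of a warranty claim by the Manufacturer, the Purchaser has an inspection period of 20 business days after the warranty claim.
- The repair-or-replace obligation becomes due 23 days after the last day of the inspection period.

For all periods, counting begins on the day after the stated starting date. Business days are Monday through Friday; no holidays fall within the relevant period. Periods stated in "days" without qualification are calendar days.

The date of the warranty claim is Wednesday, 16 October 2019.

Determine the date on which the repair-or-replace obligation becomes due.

6 December 2019

The last day of the inspection period: counting 20 business days from Wednesday, 16 October 2019 (Oct 17, Oct 18, Oct 21, Oct 22, …, Nov 11, Nov 12, Nov 13, skipping weekends) reaches Wednesday, 13 November 2019.
Adding 23 calendar days to 13 November 2019 gives 6 December 2019, which is the date on which the repair-or-replace obligation becomes due.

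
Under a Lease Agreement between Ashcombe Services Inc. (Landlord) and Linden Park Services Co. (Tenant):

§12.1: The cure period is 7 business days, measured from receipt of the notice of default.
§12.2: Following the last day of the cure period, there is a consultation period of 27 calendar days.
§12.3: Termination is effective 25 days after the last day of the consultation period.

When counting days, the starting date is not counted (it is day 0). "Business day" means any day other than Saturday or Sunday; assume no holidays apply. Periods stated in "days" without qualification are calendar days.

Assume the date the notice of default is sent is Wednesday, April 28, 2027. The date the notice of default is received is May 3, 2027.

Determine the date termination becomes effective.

July 3, 2027

The last day of the cure period: counting 7 business days from Monday, May 3, 2027 (May 4, May 5, May 6, May 7, May 10, May 11, May 12, skipping weekends) reaches Wednesday, May 12, 2027.
Adding 27 calendar days to May 12, 2027 gives June 8, 2027, which is the last day of the consultation period.
The date termination becomes effective: June 8, 2027 + 25 days = July 3, 2027.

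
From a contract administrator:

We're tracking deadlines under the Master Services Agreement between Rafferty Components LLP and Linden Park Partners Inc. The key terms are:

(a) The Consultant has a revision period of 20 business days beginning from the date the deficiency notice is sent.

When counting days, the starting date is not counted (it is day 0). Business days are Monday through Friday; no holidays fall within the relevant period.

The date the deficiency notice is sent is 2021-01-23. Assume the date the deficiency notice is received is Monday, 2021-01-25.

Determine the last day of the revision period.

The last day of the revision period: counting 20 business days from Saturday, 2021-01-23 (Jan 25, Jan 26, Jan 27, Jan 28, …, Feb 17, Feb 18, Feb 19, skipping weekends) reaches Friday, 2021-02-19.

2021-02-19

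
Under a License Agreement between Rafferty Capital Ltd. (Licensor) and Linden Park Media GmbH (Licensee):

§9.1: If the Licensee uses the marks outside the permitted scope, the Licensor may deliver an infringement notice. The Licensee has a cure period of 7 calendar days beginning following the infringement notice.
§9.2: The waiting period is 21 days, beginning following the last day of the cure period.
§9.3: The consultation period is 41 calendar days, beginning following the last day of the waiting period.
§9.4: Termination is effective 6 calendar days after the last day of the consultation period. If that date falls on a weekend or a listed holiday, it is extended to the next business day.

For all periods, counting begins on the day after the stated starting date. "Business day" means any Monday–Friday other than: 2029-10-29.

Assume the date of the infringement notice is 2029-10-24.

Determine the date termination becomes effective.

Adding 7 calendar days to 2029-10-24 gives 2029-10-31, which is the last day of the cure period.
The last day of the waiting period: 21 calendar days after 2029-10-31 is 2029-11-21.
Adding 41 calendar days to 2029-11-21 gives 2030-01-01, which is the last day of the consultation period.
Adding 6 calendar days to 2030-01-01 gives 2030-01-07, which is the date termination becomes effective. 2030-01-07 is a Monday and is not a listed holiday, so no roll-forward applies.

2030-01-07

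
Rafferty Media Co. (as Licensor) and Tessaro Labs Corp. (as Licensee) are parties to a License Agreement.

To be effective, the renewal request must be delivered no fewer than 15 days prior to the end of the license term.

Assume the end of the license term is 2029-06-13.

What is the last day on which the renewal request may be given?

2029-06-13 minus 15 days is 2029-05-29.

2029-05-29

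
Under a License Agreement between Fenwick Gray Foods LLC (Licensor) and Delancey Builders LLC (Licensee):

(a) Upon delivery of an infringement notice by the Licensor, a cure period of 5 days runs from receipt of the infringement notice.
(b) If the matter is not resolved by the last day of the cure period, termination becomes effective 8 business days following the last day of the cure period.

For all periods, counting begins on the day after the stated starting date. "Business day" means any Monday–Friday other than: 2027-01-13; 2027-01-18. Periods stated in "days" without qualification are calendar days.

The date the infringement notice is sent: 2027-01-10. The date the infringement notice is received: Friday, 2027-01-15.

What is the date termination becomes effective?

The last day of the cure period: 5 calendar days after 2027-01-15 is 2027-01-20.
From Wednesday, 2027-01-20, 8 business days (Jan 21, Jan 22, Jan 25, Jan 26, Jan 27, Jan 28, Jan 29, Feb 1, skipping weekends) brings us to Monday, 2027-02-01, which is the date termination becomes effective.

2027-02-01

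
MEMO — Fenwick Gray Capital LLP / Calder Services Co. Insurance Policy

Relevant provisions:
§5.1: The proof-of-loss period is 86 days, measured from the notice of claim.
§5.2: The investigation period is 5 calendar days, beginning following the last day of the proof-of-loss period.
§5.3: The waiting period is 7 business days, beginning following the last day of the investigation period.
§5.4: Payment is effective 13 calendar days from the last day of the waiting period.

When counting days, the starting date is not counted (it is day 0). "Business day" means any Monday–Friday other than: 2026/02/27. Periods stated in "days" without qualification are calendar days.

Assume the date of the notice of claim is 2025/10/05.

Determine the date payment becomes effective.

The last day of the proof-of-loss period: 2025/10/05 + 86 days = 2025/12/30.
The last day of the investigation period: 5 calendar days after 2025/12/30 is 2026/01/04.
The last day of the waiting period: 7 business days after Sunday, 2026/01/04, skipping weekends — Jan 5, Jan 6, Jan 7, Jan 8, Jan 9, Jan 12, Jan 13 — lands on Tuesday, 2026/01/13.
The date payment becomes effective: 13 calendar days after 2026/01/13 is 2026/01/26.

2026/01/26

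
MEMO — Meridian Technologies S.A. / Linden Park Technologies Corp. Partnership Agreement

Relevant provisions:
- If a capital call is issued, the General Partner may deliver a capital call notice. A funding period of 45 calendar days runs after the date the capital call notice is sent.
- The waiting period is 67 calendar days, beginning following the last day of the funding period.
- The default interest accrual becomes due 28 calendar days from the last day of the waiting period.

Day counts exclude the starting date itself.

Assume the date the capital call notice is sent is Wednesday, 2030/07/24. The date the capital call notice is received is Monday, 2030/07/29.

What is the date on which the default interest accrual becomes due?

The last day of the funding period: 2030/07/24 + 45 days = 2030/09/07.
The last day of the waiting period: 2030/09/07 + 67 days = 2030/11/13.
The date on which the default interest accrual becomes due: 2030/11/13 + 28 days = 2030/12/11.

2030/12/11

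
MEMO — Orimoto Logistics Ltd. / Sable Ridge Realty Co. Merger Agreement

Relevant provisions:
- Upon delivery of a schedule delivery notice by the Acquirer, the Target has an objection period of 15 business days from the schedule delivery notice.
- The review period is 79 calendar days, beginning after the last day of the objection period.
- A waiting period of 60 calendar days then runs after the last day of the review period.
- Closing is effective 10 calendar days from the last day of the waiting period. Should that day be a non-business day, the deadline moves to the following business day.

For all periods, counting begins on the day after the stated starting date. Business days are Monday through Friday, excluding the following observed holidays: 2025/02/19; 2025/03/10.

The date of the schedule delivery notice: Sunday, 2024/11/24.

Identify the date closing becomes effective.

2025/05/12

The last day of the objection period: counting 15 business days from Sunday, 2024/11/24 (Nov 25, Nov 26, Nov 27, Nov 28, …, Dec 11, Dec 12, Dec 13, skipping weekends) reaches Friday, 2024/12/13.
The last day of the review period: 2024/12/13 + 79 days = 2025/03/02.
The last day of the waiting period: 60 calendar days after 2025/03/02 is 2025/05/01.
The date closing becomes effective: 2025/05/01 + 10 days = 2025/05/11. That falls on a Sunday, so it rolls to the next business day, Monday, 2025/05/12.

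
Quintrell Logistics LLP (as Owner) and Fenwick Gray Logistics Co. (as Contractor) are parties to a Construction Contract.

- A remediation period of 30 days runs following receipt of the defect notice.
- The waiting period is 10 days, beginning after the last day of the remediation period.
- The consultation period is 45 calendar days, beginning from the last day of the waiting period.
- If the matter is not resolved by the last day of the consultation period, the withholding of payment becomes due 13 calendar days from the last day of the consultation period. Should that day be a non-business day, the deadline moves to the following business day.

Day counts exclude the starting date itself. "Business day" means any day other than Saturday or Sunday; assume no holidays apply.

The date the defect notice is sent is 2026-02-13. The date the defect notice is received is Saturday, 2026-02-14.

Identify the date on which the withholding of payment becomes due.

2026-05-25

The last day of the remediation period: 30 calendar days after 2026-02-14 is 2026-03-16.
The last day of the waiting period: 2026-03-16 + 10 days = 2026-03-26.
Adding 45 calendar days to 2026-03-26 gives 2026-05-10, which is the last day of the consultation period.
Adding 13 calendar days to 2026-05-10 gives 2026-05-23, which is the date on which the withholding of payment becomes due. That falls on a Saturday, so it rolls to the next business day, Monday, 2026-05-25.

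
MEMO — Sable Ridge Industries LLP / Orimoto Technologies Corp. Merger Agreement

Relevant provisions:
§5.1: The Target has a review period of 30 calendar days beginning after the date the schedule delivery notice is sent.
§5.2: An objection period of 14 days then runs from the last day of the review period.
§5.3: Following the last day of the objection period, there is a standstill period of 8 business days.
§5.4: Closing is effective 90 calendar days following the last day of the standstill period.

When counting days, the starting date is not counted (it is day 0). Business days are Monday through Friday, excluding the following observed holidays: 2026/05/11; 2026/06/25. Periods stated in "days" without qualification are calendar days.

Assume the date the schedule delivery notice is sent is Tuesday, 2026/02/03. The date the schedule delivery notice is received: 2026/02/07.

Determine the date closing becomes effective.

2026/06/29

The last day of the review period: 30 calendar days after 2026/02/03 is 2026/03/05.
Adding 14 calendar days to 2026/03/05 gives 2026/03/19, which is the last day of the objection period.
From Thursday, 2026/03/19, 8 business days (Mar 20, Mar 23, Mar 24, Mar 25, Mar 26, Mar 27, Mar 30, Mar 31, skipping weekends) brings us to Tuesday, 2026/03/31, which is the last day of the standstill period.
Adding 90 calendar days to 2026/03/31 gives 2026/06/29, which is the date closing becomes effective.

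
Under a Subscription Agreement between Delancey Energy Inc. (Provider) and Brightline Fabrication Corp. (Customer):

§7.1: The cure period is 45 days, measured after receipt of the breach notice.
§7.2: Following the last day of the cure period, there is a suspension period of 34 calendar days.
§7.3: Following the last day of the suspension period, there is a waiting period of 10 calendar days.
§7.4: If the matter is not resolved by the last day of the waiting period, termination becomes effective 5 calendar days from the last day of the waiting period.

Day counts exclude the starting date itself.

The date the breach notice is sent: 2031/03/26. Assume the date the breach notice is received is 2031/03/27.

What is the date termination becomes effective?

The last day of the cure period: 45 calendar days after 2031/03/27 is 2031/05/11.
The last day of the suspension period: 34 calendar days after 2031/05/11 is 2031/06/14.
Adding 10 calendar days to 2031/06/14 gives 2031/06/24, which is the last day of the waiting period.
The date termination becomes effective: 5 calendar days after 2031/06/24 is 2031/06/29.

2031/06/29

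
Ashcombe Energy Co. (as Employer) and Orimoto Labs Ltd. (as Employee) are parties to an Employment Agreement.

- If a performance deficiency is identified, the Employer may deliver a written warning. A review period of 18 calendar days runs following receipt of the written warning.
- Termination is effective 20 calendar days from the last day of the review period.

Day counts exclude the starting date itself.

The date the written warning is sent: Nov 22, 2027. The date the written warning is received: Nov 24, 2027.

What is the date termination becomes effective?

The last day of the review period: 18 calendar days after Nov 24, 2027 is Dec 12, 2027.
The date termination becomes effective: Dec 12, 2027 + 20 days = Jan 1, 2028.

Jan 1, 2028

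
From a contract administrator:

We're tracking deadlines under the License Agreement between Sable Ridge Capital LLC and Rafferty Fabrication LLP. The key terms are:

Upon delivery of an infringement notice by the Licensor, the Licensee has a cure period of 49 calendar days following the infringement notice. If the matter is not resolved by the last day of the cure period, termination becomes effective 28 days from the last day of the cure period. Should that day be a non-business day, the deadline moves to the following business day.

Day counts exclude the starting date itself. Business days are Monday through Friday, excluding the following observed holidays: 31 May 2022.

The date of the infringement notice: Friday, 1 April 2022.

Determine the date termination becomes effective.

The last day of the cure period: 49 calendar days after 1 April 2022 is 20 May 2022.
Adding 28 calendar days to 20 May 2022 gives 17 June 2022, which is the date termination becomes effective. 17 June 2022 is a Friday and is not a listed holiday, so no roll-forward applies.

17 June 2022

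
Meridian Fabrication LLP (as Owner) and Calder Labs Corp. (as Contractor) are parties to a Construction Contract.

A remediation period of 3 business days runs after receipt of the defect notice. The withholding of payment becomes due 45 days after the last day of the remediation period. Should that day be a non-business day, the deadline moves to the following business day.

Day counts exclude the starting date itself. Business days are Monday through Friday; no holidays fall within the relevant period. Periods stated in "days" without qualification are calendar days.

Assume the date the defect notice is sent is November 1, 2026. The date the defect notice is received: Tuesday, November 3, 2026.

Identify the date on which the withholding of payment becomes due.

December 21, 2026

The last day of the remediation period: 3 business days after Tuesday, November 3, 2026, skipping weekends — Nov 4, Nov 5, Nov 6 — lands on Friday, November 6, 2026.
The date on which the withholding of payment becomes due: 45 calendar days after November 6, 2026 is December 21, 2026. December 21, 2026 is a Monday, so no roll-forward applies.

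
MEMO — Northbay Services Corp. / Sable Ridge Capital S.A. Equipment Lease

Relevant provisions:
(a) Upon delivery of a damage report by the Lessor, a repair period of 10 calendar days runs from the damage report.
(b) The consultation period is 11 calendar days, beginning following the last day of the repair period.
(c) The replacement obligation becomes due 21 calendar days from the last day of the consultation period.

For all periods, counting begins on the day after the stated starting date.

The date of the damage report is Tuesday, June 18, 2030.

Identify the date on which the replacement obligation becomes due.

The last day of the repair period: June 18, 2030 + 10 days = June 28, 2030.
The last day of the consultation period: June 28, 2030 + 11 days = July 9, 2030.
The date on which the replacement obligation becomes due: 21 calendar days after July 9, 2030 is July 30, 2030.

July 30, 2030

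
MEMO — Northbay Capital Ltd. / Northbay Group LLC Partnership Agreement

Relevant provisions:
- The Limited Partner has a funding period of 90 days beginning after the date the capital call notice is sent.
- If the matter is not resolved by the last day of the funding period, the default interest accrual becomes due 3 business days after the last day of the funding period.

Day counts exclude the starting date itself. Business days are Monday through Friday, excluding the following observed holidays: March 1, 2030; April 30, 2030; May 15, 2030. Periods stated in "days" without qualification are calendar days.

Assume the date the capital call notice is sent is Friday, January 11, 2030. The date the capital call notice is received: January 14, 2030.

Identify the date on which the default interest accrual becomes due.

April 16, 2030

The last day of the funding period: 90 calendar days after January 11, 2030 is April 11, 2030.
The date on which the default interest accrual becomes due: 3 business days after Thursday, April 11, 2030, skipping weekends — Apr 12, Apr 15, Apr 16 — lands on Tuesday, April 16, 2030.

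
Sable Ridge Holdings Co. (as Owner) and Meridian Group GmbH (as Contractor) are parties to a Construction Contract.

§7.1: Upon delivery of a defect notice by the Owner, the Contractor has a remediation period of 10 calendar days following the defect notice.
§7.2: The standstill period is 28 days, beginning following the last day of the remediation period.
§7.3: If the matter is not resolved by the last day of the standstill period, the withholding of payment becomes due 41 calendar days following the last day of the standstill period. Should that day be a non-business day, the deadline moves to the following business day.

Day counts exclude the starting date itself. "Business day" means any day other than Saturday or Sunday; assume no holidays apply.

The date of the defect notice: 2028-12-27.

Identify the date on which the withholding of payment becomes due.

2029-03-16

The last day of the remediation period: 10 calendar days after 2028-12-27 is 2029-01-06.
The last day of the standstill period: 2029-01-06 + 28 days = 2029-02-03.
The date on which the withholding of payment becomes due: 2029-02-03 + 41 days = 2029-03-16. 2029-03-16 is a Friday, so no roll-forward applies.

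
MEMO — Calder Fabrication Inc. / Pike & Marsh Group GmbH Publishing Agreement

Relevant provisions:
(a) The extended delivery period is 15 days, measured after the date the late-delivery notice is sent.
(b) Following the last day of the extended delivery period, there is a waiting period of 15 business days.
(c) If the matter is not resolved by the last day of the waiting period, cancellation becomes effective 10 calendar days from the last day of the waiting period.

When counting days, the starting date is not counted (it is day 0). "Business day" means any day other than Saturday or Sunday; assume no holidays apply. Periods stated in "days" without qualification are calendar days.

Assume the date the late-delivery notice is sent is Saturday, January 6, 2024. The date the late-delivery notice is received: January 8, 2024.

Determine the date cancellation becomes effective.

February 19, 2024

Adding 15 calendar days to January 6, 2024 gives January 21, 2024, which is the last day of the extended delivery period.
The last day of the waiting period: counting 15 business days from Sunday, January 21, 2024 (Jan 22, Jan 23, Jan 24, Jan 25, …, Feb 7, Feb 8, Feb 9, skipping weekends) reaches Friday, February 9, 2024.
The date cancellation becomes effective: February 9, 2024 + 10 days = February 19, 2024.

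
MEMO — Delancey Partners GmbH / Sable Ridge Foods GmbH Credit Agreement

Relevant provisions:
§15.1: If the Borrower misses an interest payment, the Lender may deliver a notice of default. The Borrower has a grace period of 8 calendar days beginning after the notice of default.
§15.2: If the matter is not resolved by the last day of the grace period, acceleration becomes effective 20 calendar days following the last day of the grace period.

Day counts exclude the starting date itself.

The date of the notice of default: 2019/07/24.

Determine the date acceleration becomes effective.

2019/08/21

Adding 8 calendar days to 2019/07/24 gives 2019/08/01, which is the last day of the grace period.
The date acceleration becomes effective: 2019/08/01 + 20 days = 2019/08/21.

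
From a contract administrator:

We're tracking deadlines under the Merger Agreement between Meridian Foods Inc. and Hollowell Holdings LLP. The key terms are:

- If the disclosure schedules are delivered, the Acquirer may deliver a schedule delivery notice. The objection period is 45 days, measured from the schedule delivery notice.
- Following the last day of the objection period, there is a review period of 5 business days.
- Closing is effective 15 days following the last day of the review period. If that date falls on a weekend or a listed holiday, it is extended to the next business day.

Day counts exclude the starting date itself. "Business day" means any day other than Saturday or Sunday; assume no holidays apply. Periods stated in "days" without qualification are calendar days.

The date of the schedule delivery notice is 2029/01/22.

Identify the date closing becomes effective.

2029/03/30

Adding 45 calendar days to 2029/01/22 gives 2029/03/08, which is the last day of the objection period.
The last day of the review period: counting 5 business days from Thursday, 2029/03/08 (Mar 9, Mar 12, Mar 13, Mar 14, Mar 15, skipping weekends) reaches Thursday, 2029/03/15.
The date closing becomes effective: 2029/03/15 + 15 days = 2029/03/30. 2029/03/30 is a Friday, so no roll-forward applies.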